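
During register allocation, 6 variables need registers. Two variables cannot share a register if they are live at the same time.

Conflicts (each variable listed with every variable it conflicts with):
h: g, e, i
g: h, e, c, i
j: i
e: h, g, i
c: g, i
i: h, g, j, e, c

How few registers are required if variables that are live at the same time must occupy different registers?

h, g, e, i are mutually in conflict, so at least 4 registers are needed.
4 registers suffice: register 1 → {i}; register 2 → {g, j}; register 3 → {e, c}; register 4 → {h}. Every pair that conflicts lands in different registers.

4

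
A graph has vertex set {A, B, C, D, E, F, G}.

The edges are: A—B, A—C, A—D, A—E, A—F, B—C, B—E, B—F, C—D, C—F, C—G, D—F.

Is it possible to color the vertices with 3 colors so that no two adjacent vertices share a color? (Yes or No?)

No

A, C, D, F are mutually adjacent (a clique of size 4), so at least 4 colors are needed.
So 3 colors are not enough.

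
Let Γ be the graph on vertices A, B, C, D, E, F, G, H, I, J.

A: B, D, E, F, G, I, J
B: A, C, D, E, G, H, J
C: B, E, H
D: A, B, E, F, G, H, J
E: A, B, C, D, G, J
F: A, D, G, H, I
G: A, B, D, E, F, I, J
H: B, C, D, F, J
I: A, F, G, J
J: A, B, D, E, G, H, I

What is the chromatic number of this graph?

6

A, B, D, E, G, J are pairwise adjacent (a clique of size 6), so at least 6 colors are needed.
One proper 6-coloring: A=3, B=1, C=3, D=5, E=6, F=1, G=2, H=2, I=5, J=4. No two adjacent vertices share a color.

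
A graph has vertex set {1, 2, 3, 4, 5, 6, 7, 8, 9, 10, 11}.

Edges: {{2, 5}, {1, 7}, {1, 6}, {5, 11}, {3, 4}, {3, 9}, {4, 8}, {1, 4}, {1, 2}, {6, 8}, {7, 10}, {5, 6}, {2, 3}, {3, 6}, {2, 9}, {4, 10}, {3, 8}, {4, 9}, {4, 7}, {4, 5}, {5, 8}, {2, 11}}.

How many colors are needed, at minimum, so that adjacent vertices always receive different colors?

3

4, 7, 10 are mutually adjacent, so at least 3 colors are needed.
3 colors suffice: color a → {2, 4, 6}; color b → {1, 3, 5, 10}; color c → {7, 8, 9, 11}. Every edge joins two different colors.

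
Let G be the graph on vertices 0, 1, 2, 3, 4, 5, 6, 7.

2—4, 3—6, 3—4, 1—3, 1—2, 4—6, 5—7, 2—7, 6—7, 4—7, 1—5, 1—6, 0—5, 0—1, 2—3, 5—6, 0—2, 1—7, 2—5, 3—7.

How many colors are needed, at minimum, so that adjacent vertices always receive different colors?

4

1, 3, 6, 7 form a clique, so at least 4 colors are needed.
4 colors suffice: color red → {0, 7}; color blue → {1, 4}; color green → {2, 6}; color yellow → {3, 5}. Every edge joins two different colors.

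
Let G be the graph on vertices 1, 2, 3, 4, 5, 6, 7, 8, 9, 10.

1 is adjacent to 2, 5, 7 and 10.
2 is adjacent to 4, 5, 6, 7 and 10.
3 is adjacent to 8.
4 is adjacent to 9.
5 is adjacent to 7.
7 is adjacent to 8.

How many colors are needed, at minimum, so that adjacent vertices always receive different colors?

1, 2, 5, 7 are pairwise adjacent (a clique of size 4), so at least 4 colors are needed.
4 colors suffice: color a → {2, 8, 9}; color b → {3, 4, 6, 7, 10}; color c → {1}; color d → {5}. Each edge has distinct colors on its endpoints.

4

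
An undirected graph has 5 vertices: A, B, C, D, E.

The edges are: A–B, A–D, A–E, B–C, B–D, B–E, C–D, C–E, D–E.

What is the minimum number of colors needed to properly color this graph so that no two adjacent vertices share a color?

A, B, D, E are pairwise adjacent (a clique of size 4), so at least 4 colors are needed.
4 colors suffice: color 1 → {D}; color 2 → {B}; color 3 → {E}; color 4 → {A, C}. No two adjacent vertices share a color.

4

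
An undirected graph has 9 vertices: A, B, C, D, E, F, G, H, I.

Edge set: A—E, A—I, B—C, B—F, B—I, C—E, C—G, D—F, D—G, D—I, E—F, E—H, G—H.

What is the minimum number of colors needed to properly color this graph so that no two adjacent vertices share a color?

The cycle I-B-F-E-A-I has odd length 5, so it cannot be 2-colored; at least 3 colors are needed.
A valid assignment using 3 colors: A=3, B=1, C=2, D=1, E=1, F=2, G=3, H=2, I=2. No two adjacent vertices share a color.

3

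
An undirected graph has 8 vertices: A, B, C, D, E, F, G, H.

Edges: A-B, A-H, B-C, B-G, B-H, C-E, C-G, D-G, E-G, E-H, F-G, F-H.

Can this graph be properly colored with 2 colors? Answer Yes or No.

A, B, H are mutually adjacent, so at least 3 colors are needed.
So 2 colors are not enough.

No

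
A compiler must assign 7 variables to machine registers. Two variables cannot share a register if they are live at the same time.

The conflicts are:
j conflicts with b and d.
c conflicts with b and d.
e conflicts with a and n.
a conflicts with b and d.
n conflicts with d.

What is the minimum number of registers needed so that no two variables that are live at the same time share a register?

e and n conflict, so at least 2 registers are needed.
2 registers suffice: register 1 → {e, b, d}; register 2 → {j, c, a, n}. Each listed conflict is separated.

2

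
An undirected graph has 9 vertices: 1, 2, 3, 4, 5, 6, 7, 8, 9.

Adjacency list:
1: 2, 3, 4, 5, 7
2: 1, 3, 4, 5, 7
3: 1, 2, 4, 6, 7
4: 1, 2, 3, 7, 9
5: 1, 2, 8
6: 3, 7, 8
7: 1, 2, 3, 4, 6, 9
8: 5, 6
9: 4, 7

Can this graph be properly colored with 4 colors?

No

1, 2, 3, 4, 7 are mutually adjacent (a clique of size 5), so at least 5 colors are needed.
So 4 colors are not enough.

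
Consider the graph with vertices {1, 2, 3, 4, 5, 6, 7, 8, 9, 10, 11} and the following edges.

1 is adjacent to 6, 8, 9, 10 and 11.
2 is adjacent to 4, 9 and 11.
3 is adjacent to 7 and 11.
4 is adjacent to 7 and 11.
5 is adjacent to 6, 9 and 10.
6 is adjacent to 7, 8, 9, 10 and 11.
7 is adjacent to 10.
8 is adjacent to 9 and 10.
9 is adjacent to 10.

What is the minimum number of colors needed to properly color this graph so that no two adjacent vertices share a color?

1, 6, 8, 9, 10 are mutually adjacent (a clique of size 5), so at least 5 colors are needed.
5 colors suffice: color a → {2, 3, 6}; color b → {7, 9, 11}; color c → {4, 10}; color d → {1, 5}; color e → {8}. Every edge joins two different colors.

5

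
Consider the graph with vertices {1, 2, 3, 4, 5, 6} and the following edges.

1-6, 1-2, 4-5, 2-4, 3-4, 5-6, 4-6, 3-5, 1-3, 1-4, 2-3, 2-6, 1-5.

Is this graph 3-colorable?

1, 2, 3, 4 are mutually adjacent (a clique of size 4), so at least 4 colors are needed.
So 3 colors are not enough.

No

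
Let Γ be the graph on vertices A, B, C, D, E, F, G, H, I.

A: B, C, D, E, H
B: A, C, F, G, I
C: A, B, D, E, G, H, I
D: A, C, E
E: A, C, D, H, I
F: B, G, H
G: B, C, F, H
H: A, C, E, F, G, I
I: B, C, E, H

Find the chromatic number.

A, C, D, E form a clique, so at least 4 colors are needed.
A valid assignment using 4 colors: A=yellow, B=blue, C=red, D=blue, E=green, F=red, G=green, H=blue, I=yellow. No two adjacent vertices share a color.

4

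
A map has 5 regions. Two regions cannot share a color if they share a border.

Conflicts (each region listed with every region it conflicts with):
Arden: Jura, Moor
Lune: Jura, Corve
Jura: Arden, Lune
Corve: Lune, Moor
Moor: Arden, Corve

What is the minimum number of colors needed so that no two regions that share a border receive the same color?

The cycle Arden-Moor-Corve-Lune-Jura-Arden has odd length 5, so it cannot be 2-colored; at least 3 colors are needed.
3 colors suffice: color 1 → {Jura, Corve}; color 2 → {Lune, Moor}; color 3 → {Arden}. Each listed conflict is separated.

3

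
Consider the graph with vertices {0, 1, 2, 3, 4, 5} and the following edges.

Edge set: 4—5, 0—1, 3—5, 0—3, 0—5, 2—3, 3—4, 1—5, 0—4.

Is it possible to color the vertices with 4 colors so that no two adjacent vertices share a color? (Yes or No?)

Yes

The chromatic number is 4. 0, 3, 4, 5 are pairwise adjacent (a clique of size 4), so at least 4 colors are needed.
4 colors suffice: color red → {2, 5}; color blue → {1, 3}; color green → {0}; color yellow → {4}.
That is already a proper 4-coloring.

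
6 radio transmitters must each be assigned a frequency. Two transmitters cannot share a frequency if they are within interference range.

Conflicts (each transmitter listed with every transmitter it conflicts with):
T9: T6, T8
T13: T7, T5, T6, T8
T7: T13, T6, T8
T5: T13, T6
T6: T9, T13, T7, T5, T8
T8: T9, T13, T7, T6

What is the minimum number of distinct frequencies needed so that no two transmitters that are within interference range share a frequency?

4

T13, T7, T6, T8 all conflict with each other, so at least 4 frequencies are needed.
4 frequencies suffice: frequency 1 → {T6}; frequency 2 → {T9, T13}; frequency 3 → {T5, T8}; frequency 4 → {T7}. No two conflicting transmitters share a frequency.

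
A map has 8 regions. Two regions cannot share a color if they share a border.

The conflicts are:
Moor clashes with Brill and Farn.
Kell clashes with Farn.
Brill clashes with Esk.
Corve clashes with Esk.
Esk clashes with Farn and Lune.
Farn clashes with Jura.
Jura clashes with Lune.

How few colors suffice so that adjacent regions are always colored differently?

2

Kell and Farn conflict, so at least 2 colors are needed.
A valid assignment using 2 colors: Moor=1, Kell=1, Brill=2, Corve=2, Esk=1, Farn=2, Jura=1, Lune=2. Each listed conflict is separated.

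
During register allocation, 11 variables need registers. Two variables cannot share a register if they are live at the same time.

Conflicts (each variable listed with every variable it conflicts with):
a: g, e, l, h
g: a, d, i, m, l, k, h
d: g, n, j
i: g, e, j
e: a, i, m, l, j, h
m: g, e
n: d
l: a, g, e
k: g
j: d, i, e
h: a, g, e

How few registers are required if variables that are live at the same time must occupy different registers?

a, g, h all conflict with each other, so at least 3 registers are needed.
3 registers suffice: register 1 → {g, e, n}; register 2 → {a, d, i, m, k}; register 3 → {l, j, h}. Every pair that conflicts lands in different registers.

3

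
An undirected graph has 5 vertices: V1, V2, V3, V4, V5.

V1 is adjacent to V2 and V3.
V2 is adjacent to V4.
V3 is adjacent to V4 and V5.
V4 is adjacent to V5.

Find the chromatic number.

3

V3, V4, V5 form a triangle, so at least 3 colors are needed.
One proper 3-coloring: V1=blue, V2=red, V3=red, V4=blue, V5=green. Every edge joins two different colors.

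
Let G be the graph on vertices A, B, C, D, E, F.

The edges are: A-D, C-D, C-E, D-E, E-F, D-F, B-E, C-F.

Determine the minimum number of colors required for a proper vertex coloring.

C, D, E, F are pairwise adjacent (a clique of size 4), so at least 4 colors are needed.
A valid assignment using 4 colors: A=blue, B=red, C=yellow, D=red, E=blue, F=green. No two adjacent vertices share a color.

4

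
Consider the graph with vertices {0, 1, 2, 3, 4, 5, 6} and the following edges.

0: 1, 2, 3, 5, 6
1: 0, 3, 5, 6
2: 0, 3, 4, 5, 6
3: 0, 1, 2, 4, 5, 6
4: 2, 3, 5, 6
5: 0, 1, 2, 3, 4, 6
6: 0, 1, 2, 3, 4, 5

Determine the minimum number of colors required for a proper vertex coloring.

0, 2, 3, 5, 6 are mutually adjacent (a clique of size 5), so at least 5 colors are needed.
5 colors suffice: 0=purple, 1=yellow, 2=yellow, 3=blue, 4=purple, 5=red, 6=green. No two adjacent vertices share a color.

5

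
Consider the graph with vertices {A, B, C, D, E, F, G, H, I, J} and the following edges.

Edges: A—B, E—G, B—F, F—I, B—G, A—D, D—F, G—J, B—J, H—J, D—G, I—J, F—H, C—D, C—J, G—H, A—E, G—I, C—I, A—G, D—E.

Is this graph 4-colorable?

The chromatic number is 4. A, D, E, G are pairwise adjacent (a clique of size 4), so at least 4 colors are needed.
A valid assignment using 4 colors: A=yellow, B=green, C=red, D=blue, E=green, F=red, G=red, H=green, I=green, J=blue.
That is already a proper 4-coloring.

Yes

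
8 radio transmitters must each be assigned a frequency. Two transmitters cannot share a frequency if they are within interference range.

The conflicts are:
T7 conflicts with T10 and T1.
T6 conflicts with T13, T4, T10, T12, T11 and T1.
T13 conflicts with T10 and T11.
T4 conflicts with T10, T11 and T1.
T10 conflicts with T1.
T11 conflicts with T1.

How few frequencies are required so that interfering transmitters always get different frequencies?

4

T6, T4, T11, T1 are mutually in conflict, so at least 4 frequencies are needed.
Using 4 frequencies: T7=1, T6=1, T13=2, T4=4, T10=3, T12=2, T11=3, T1=2. Every pair that conflicts lands in different frequencies.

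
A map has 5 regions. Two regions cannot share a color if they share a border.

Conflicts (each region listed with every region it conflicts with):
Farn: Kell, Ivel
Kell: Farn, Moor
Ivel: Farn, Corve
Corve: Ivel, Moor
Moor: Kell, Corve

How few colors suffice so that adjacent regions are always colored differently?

3

The cycle Kell-Moor-Corve-Ivel-Farn-Kell has odd length 5, so it cannot be 2-colored; at least 3 colors are needed.
3 colors suffice: color 1 → {Kell, Corve}; color 2 → {Ivel, Moor}; color 3 → {Farn}. No two conflicting regions share a color.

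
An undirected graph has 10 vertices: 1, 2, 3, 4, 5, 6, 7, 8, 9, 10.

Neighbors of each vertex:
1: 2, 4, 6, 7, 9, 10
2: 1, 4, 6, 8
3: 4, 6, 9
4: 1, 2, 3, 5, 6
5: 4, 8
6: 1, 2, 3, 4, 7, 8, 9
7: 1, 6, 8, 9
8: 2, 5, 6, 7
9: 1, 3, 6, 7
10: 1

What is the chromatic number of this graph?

4

1, 6, 7, 9 form a clique, so at least 4 colors are needed.
4 colors suffice: 1=b, 2=d, 3=b, 4=c, 5=a, 6=a, 7=c, 8=b, 9=d, 10=a. No two adjacent vertices share a color.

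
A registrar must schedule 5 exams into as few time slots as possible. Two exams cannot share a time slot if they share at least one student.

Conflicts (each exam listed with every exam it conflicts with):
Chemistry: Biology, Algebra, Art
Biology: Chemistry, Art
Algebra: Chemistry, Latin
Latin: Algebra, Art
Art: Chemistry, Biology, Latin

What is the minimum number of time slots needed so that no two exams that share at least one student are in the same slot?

Chemistry, Biology, Art are mutually in conflict, so at least 3 time slots are needed.
A valid assignment using 3 time slots: Chemistry=2, Biology=3, Algebra=1, Latin=2, Art=1. No two conflicting exams share a time slot.

3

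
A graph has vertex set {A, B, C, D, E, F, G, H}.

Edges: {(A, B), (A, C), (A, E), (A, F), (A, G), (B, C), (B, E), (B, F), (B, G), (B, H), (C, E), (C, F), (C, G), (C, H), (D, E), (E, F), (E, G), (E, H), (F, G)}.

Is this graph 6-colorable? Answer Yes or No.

Yes

The chromatic number is 6. A, B, C, E, F, G are mutually adjacent (a clique of size 6), so at least 6 colors are needed.
6 colors suffice: color 1 → {E}; color 2 → {B, D}; color 3 → {C}; color 4 → {G, H}; color 5 → {F}; color 6 → {A}.
That is already a proper 6-coloring.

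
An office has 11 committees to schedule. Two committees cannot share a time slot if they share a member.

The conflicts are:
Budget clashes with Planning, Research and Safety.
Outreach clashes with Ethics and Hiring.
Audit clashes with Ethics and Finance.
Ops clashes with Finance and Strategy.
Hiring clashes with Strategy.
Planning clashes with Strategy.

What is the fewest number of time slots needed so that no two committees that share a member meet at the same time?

The cycle Ethics-Outreach-Hiring-Strategy-Ops-Finance-Audit-Ethics has odd length 7, so it cannot be 2-colored; at least 3 time slots are needed.
Using 3 time slots: Budget=1, Outreach=1, Audit=1, Ethics=2, Ops=2, Hiring=2, Finance=3, Planning=2, Research=2, Safety=2, Strategy=1. No two conflicting committees share a time slot.

3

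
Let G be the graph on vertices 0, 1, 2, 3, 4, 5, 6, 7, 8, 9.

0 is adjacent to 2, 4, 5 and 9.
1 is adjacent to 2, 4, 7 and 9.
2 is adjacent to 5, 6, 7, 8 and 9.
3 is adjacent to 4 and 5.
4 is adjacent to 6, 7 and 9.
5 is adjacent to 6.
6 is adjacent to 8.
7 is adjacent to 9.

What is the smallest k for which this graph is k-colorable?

4

1, 4, 7, 9 form a clique, so at least 4 colors are needed.
4 colors suffice: color red → {2, 4}; color blue → {3, 6, 9}; color green → {5, 7, 8}; color yellow → {0, 1}. Each edge has distinct colors on its endpoints.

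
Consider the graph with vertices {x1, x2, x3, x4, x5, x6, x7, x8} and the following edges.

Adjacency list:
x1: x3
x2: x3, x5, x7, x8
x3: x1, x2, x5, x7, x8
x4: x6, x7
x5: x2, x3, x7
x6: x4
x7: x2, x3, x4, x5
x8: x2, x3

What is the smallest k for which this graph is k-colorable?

x2, x3, x5, x7 are pairwise adjacent (a clique of size 4), so at least 4 colors are needed.
4 colors suffice: x1=B, x2=G, x3=R, x4=R, x5=Y, x6=B, x7=B, x8=B. No two adjacent vertices share a color.

4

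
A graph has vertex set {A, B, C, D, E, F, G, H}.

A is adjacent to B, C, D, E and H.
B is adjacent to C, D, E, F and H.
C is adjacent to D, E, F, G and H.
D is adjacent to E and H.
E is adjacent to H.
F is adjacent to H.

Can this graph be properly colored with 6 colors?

Yes

The chromatic number is 6. A, B, C, D, E, H are pairwise adjacent (a clique of size 6), so at least 6 colors are needed.
6 colors suffice: color 1 → {C}; color 2 → {G, H}; color 3 → {B}; color 4 → {A, F}; color 5 → {D}; color 6 → {E}.
That is already a proper 6-coloring.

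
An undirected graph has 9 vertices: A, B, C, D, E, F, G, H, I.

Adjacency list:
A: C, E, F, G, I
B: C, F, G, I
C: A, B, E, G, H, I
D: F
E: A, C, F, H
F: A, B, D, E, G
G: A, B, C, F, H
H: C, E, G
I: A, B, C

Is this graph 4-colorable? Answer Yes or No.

Yes

The chromatic number is 3. A, E, F are mutually adjacent, so at least 3 colors are needed.
3 colors suffice: color red → {C, F}; color blue → {A, B, D, H}; color green → {E, G, I}.
Since 4 ≥ 3, a proper 4-coloring certainly exists.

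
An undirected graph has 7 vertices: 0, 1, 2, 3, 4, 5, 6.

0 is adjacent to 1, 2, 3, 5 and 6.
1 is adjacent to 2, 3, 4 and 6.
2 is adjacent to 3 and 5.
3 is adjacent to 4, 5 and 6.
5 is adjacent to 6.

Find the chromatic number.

0, 1, 2, 3 form a clique, so at least 4 colors are needed.
4 colors suffice: color red → {3}; color blue → {1, 5}; color green → {0, 4}; color yellow → {2, 6}. Each edge has distinct colors on its endpoints.

4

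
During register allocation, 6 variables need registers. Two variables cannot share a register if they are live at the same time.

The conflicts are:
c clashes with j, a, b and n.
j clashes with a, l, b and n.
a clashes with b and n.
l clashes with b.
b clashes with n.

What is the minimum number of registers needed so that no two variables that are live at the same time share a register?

5

c, j, a, b, n are mutually in conflict, so at least 5 registers are needed.
Using 5 registers: c=4, j=2, a=5, l=3, b=1, n=3. Every pair that conflicts lands in different registers.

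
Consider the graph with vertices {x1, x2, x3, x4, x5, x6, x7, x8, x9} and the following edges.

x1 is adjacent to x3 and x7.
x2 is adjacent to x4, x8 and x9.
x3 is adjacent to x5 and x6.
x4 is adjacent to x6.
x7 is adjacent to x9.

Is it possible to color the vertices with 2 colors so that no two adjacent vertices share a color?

No

The cycle x1-x7-x9-x2-x4-x6-x3-x1 has odd length 7, so it cannot be 2-colored; at least 3 colors are needed.
So 2 colors are not enough.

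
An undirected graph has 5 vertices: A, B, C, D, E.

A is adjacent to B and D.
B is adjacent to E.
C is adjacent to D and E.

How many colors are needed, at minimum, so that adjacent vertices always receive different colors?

3

The cycle D-A-B-E-C-D has odd length 5, so it cannot be 2-colored; at least 3 colors are needed.
One proper 3-coloring: A=2, B=1, C=3, D=1, E=2. No two adjacent vertices share a color.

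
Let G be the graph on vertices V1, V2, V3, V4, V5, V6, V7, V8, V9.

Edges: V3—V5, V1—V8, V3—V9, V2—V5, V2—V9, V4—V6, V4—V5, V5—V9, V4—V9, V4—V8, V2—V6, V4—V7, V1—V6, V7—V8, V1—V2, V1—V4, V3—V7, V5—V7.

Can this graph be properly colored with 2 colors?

No

V3, V5, V9 are pairwise adjacent, so at least 3 colors are needed.
So 2 colors are not enough.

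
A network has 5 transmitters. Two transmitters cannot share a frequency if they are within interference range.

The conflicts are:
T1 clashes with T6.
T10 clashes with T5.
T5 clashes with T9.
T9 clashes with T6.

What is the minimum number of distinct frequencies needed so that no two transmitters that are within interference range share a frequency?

2

T9 and T6 conflict, so at least 2 frequencies are needed.
2 frequencies suffice: T1=1, T10=1, T5=2, T9=1, T6=2. Every pair that conflicts lands in different frequencies.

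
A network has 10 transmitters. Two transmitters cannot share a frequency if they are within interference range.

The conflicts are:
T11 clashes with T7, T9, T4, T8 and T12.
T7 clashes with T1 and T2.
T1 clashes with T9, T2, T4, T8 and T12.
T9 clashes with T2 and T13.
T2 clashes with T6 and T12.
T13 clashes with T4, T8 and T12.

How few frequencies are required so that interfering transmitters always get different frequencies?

T7, T1, T2 are mutually in conflict, so at least 3 frequencies are needed.
3 frequencies suffice: T11=1, T7=3, T1=1, T9=3, T2=2, T13=1, T4=2, T6=1, T8=2, T12=3. No two conflicting transmitters share a frequency.

3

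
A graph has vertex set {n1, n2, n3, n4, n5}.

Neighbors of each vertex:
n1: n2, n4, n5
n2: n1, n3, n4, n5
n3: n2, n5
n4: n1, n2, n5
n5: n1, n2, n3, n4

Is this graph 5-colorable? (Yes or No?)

The chromatic number is 4. n1, n2, n4, n5 form a clique, so at least 4 colors are needed.
4 colors suffice: color 1 → {n2}; color 2 → {n5}; color 3 → {n1, n3}; color 4 → {n4}.
Since 5 ≥ 4, a proper 5-coloring certainly exists.

Yes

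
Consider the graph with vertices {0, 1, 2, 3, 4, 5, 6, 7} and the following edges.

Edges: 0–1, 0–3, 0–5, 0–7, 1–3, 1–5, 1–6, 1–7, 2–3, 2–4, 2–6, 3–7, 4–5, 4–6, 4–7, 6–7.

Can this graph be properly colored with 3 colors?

No

0, 1, 3, 7 form a clique, so at least 4 colors are needed.
So 3 colors are not enough.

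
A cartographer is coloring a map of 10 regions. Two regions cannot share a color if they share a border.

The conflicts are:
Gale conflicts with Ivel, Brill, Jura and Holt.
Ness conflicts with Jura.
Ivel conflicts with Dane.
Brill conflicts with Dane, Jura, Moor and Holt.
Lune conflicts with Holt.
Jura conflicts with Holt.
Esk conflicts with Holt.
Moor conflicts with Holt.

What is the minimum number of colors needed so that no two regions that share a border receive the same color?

Gale, Brill, Jura, Holt all conflict with each other, so at least 4 colors are needed.
4 colors suffice: Gale=3, Ness=1, Ivel=2, Brill=2, Lune=2, Dane=1, Jura=4, Esk=2, Moor=3, Holt=1. Each listed conflict is separated.

4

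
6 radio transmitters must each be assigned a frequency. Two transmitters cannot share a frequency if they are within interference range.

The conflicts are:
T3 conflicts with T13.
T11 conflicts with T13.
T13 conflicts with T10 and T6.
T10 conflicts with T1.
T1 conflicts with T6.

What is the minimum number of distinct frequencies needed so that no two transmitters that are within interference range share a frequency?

2

T11 and T13 conflict, so at least 2 frequencies are needed.
2 frequencies suffice: T3=2, T11=2, T13=1, T10=2, T1=1, T6=2. Each listed conflict is separated.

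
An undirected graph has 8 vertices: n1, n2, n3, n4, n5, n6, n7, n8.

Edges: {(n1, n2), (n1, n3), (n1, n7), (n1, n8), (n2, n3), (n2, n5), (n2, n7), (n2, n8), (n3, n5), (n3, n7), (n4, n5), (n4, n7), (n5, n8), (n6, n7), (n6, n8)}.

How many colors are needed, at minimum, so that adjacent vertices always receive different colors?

n1, n2, n3, n7 are mutually adjacent (a clique of size 4), so at least 4 colors are needed.
A valid assignment using 4 colors: n1=3, n2=1, n3=4, n4=1, n5=3, n6=1, n7=2, n8=2. Each edge has distinct colors on its endpoints.

4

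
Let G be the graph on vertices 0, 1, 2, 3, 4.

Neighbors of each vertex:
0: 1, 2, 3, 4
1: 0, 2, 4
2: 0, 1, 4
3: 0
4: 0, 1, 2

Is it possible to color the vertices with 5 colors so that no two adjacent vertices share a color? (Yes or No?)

The chromatic number is 4. 0, 1, 2, 4 are mutually adjacent (a clique of size 4), so at least 4 colors are needed.
A valid assignment using 4 colors: 0=a, 1=c, 2=d, 3=b, 4=b.
Since 5 ≥ 4, a proper 5-coloring certainly exists.

Yes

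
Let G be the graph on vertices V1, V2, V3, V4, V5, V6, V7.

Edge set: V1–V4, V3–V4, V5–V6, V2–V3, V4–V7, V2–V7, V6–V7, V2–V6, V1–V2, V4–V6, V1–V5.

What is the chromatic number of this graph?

V2, V6, V7 are mutually adjacent, so at least 3 colors are needed.
3 colors suffice: color R → {V2, V4, V5}; color B → {V1, V3, V6}; color G → {V7}. Every edge joins two different colors.

3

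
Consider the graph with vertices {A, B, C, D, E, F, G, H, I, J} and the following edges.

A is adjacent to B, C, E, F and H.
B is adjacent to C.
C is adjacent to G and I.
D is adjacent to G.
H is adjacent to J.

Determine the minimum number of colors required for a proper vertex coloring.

3

A, B, C are pairwise adjacent, so at least 3 colors are needed.
3 colors suffice: color 1 → {A, G, I, J}; color 2 → {C, D, E, F, H}; color 3 → {B}. Each edge has distinct colors on its endpoints.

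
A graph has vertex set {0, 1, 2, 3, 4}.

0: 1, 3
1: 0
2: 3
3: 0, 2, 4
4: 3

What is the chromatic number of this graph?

2

3 and 4 are adjacent, so at least 2 colors are needed.
2 colors suffice: color red → {1, 3}; color blue → {0, 2, 4}. No two adjacent vertices share a color.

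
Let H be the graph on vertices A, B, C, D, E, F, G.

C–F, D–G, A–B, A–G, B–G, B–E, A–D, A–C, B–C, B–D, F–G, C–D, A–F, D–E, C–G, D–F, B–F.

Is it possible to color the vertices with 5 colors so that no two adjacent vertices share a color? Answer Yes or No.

No

A, B, C, D, F, G are mutually adjacent (a clique of size 6), so at least 6 colors are needed.
So 5 colors are not enough.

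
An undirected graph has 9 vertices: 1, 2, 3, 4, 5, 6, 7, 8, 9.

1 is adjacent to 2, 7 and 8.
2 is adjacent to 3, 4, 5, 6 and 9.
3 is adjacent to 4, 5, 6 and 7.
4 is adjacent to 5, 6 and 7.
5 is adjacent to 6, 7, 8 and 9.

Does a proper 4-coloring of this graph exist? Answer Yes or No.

2, 3, 4, 5, 6 are mutually adjacent (a clique of size 5), so at least 5 colors are needed.
So 4 colors are not enough.

No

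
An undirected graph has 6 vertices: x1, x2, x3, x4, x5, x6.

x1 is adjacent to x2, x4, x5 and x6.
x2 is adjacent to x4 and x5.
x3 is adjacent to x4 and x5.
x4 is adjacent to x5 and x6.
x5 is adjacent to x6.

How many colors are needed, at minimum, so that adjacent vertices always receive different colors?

4

x1, x4, x5, x6 form a clique, so at least 4 colors are needed.
One proper 4-coloring: x1=green, x2=yellow, x3=green, x4=blue, x5=red, x6=yellow. No two adjacent vertices share a color.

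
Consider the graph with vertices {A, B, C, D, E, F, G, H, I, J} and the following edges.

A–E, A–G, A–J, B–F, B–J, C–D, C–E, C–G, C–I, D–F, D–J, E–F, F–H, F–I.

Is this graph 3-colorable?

The chromatic number is 3. The cycle A-G-C-D-J-A has odd length 5, so it cannot be 2-colored; at least 3 colors are needed.
A valid assignment using 3 colors: A=3, B=2, C=1, D=2, E=2, F=1, G=2, H=2, I=2, J=1.
That is already a proper 3-coloring.

Yes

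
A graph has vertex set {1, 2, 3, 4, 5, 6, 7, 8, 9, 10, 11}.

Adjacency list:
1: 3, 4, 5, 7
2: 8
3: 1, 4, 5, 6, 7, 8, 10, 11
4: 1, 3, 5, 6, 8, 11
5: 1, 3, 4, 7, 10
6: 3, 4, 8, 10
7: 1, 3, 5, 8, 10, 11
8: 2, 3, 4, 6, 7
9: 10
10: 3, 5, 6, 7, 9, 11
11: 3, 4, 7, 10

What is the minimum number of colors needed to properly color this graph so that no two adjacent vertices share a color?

1, 3, 5, 7 form a clique, so at least 4 colors are needed.
4 colors suffice: color red → {2, 3, 9}; color blue → {1, 8, 10}; color green → {4, 7}; color yellow → {5, 6, 11}. No two adjacent vertices share a color.

4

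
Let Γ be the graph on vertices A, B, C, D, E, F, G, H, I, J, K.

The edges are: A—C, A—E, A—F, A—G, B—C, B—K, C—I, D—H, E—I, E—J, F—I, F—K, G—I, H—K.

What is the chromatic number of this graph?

The cycle C-I-F-K-B-C has odd length 5, so it cannot be 2-colored; at least 3 colors are needed.
3 colors suffice: A=1, B=3, C=2, D=1, E=2, F=2, G=2, H=2, I=1, J=1, K=1. Every edge joins two different colors.

3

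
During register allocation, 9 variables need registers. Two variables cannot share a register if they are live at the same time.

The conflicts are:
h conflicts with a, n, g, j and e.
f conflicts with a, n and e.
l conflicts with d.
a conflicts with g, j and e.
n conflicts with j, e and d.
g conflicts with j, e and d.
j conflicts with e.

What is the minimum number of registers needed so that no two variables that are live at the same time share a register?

h, a, g, j, e are mutually in conflict, so at least 5 registers are needed.
5 registers suffice: register 1 → {e, d}; register 2 → {f, l, j}; register 3 → {n, g}; register 4 → {a}; register 5 → {h}. Each listed conflict is separated.

5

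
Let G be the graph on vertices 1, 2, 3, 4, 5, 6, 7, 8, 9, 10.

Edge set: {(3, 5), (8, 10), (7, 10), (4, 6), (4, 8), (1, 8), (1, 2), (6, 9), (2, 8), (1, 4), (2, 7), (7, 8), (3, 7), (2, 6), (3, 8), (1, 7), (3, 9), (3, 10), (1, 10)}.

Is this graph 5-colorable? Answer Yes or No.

Yes

The chromatic number is 4. 3, 7, 8, 10 are pairwise adjacent (a clique of size 4), so at least 4 colors are needed.
One proper 4-coloring: 1=blue, 2=yellow, 3=blue, 4=green, 5=red, 6=red, 7=green, 8=red, 9=green, 10=yellow.
Since 5 ≥ 4, a proper 5-coloring certainly exists.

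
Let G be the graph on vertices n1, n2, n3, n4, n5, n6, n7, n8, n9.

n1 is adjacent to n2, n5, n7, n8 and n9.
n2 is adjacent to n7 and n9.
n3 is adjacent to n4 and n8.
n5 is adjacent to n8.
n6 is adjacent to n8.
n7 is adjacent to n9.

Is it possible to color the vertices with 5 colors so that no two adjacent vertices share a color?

Yes

The chromatic number is 4. n1, n2, n7, n9 are mutually adjacent (a clique of size 4), so at least 4 colors are needed.
4 colors suffice: color red → {n1, n3, n6}; color blue → {n2, n4, n8}; color green → {n5, n7}; color yellow → {n9}.
Since 5 ≥ 4, a proper 5-coloring certainly exists.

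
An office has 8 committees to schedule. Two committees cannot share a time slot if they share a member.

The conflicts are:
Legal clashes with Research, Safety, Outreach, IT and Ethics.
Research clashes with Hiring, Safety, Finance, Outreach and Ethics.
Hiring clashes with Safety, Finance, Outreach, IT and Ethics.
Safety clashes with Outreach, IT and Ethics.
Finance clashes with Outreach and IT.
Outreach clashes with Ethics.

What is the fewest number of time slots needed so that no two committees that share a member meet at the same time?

5

Legal, Research, Safety, Outreach, Ethics pairwise conflict, so at least 5 time slots are needed.
Using 5 time slots: Legal=3, Research=1, Hiring=3, Safety=2, Finance=2, Outreach=4, IT=1, Ethics=5. Each listed conflict is separated.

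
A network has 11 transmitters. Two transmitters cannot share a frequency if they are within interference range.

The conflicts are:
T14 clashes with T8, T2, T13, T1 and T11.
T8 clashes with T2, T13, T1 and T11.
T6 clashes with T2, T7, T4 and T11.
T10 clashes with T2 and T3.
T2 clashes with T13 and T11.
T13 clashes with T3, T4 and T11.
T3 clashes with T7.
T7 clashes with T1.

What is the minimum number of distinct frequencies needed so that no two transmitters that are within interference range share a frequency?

T14, T8, T2, T13, T11 pairwise conflict, so at least 5 frequencies are needed.
5 frequencies suffice: frequency 1 → {T2, T7, T4}; frequency 2 → {T6, T10, T13, T1}; frequency 3 → {T8, T3}; frequency 4 → {T14}; frequency 5 → {T11}. Each listed conflict is separated.

5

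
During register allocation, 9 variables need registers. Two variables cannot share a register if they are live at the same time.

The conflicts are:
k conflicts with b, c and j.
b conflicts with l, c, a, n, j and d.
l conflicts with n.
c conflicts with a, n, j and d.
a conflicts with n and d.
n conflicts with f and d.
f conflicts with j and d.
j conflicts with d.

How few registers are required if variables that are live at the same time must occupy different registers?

5

b, c, a, n, d all conflict with each other, so at least 5 registers are needed.
5 registers suffice: register 1 → {b, f}; register 2 → {k, l, d}; register 3 → {c}; register 4 → {n, j}; register 5 → {a}. Every pair that conflicts lands in different registers.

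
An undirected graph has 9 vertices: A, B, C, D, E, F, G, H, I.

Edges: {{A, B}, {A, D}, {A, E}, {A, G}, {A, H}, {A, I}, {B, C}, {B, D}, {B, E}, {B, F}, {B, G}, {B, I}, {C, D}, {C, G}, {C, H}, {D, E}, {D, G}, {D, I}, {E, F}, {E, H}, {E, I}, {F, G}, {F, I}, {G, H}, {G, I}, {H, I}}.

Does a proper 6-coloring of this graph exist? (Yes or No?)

The chromatic number is 5. A, B, D, G, I form a clique, so at least 5 colors are needed.
5 colors suffice: color red → {E, G}; color blue → {B, H}; color green → {C, I}; color yellow → {A, F}; color purple → {D}.
Since 6 ≥ 5, a proper 6-coloring certainly exists.

Yes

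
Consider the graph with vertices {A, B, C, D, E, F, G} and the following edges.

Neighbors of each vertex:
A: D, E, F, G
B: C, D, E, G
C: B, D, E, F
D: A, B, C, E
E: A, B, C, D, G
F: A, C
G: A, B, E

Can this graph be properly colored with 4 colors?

The chromatic number is 4. B, C, D, E form a clique, so at least 4 colors are needed.
4 colors suffice: A=blue, B=blue, C=yellow, D=green, E=red, F=red, G=green.
That is already a proper 4-coloring.

Yes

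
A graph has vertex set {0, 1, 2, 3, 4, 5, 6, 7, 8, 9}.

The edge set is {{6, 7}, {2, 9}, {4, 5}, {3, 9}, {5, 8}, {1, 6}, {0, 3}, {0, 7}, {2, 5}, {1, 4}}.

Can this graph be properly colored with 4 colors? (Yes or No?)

The chromatic number is 3. The cycle 6-1-4-5-2-9-3-0-7-6 has odd length 9, so it cannot be 2-colored; at least 3 colors are needed.
3 colors suffice: 0=a, 1=a, 2=b, 3=b, 4=b, 5=a, 6=b, 7=c, 8=b, 9=a.
Since 4 ≥ 3, a proper 4-coloring certainly exists.

Yes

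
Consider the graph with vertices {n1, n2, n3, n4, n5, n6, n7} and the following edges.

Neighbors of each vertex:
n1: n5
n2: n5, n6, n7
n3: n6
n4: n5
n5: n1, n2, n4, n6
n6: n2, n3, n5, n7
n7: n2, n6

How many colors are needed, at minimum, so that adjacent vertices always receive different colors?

n2, n6, n7 form a triangle, so at least 3 colors are needed.
One proper 3-coloring: n1=2, n2=3, n3=1, n4=2, n5=1, n6=2, n7=1. Every edge joins two different colors.

3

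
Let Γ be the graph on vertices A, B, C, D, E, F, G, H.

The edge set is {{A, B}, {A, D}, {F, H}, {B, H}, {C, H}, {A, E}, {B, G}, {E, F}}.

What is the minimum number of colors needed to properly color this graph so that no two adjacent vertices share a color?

3

The cycle F-H-B-A-E-F has odd length 5, so it cannot be 2-colored; at least 3 colors are needed.
A valid assignment using 3 colors: A=blue, B=red, C=red, D=red, E=green, F=red, G=blue, H=blue. Each edge has distinct colors on its endpoints.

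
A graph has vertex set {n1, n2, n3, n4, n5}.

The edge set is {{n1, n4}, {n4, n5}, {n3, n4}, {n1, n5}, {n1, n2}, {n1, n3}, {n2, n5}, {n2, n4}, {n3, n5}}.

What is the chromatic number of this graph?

4

n1, n2, n4, n5 are mutually adjacent (a clique of size 4), so at least 4 colors are needed.
4 colors suffice: color 1 → {n5}; color 2 → {n4}; color 3 → {n1}; color 4 → {n2, n3}. Each edge has distinct colors on its endpoints.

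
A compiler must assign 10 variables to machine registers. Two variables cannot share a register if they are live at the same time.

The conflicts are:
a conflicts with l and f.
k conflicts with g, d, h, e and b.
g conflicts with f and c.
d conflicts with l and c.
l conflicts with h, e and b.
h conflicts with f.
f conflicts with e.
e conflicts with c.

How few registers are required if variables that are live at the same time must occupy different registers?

2

l and b conflict, so at least 2 registers are needed.
2 registers suffice: a=2, k=1, g=2, d=2, l=1, h=2, f=1, e=2, c=1, b=2. No two conflicting variables share a register.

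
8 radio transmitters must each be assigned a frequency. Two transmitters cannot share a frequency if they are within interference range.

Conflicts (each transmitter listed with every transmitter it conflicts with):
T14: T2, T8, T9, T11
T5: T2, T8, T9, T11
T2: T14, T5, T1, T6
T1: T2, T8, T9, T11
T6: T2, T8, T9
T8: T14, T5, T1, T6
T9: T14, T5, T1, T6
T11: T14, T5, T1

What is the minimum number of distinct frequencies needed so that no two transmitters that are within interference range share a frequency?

T2 and T6 conflict, so at least 2 frequencies are needed.
2 frequencies suffice: frequency 1 → {T14, T5, T1, T6}; frequency 2 → {T2, T8, T9, T11}. Each listed conflict is separated.

2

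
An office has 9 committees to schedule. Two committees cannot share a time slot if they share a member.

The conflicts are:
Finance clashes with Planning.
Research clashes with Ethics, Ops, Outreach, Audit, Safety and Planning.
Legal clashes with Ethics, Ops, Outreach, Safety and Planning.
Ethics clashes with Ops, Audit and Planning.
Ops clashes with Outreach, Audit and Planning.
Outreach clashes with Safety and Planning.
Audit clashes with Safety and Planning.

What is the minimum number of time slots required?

Research, Ethics, Ops, Audit, Planning pairwise conflict, so at least 5 time slots are needed.
5 time slots suffice: time slot 1 → {Safety, Planning}; time slot 2 → {Finance, Research, Legal}; time slot 3 → {Ops}; time slot 4 → {Ethics, Outreach}; time slot 5 → {Audit}. Every pair that conflicts lands in different time slots.

5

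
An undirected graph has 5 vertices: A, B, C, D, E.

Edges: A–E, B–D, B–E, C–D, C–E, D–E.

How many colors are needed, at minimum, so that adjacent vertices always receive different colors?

C, D, E form a triangle, so at least 3 colors are needed.
3 colors suffice: A=2, B=3, C=3, D=2, E=1. Each edge has distinct colors on its endpoints.

3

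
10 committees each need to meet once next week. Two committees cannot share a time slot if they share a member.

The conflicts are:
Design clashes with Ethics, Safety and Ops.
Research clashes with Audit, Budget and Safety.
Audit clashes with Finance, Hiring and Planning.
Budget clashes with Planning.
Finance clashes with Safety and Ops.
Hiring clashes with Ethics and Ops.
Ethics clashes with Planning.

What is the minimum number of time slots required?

Audit and Planning conflict, so at least 2 time slots are needed.
2 time slots suffice: time slot 1 → {Audit, Budget, Ethics, Safety, Ops}; time slot 2 → {Design, Research, Finance, Hiring, Planning}. No two conflicting committees share a time slot.

2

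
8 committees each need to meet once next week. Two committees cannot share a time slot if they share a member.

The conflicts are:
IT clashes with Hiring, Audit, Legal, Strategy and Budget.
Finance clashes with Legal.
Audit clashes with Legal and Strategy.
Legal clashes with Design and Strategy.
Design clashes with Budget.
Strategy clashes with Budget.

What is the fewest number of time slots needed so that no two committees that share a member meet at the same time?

4

IT, Audit, Legal, Strategy pairwise conflict, so at least 4 time slots are needed.
4 time slots suffice: IT=2, Finance=2, Hiring=1, Audit=4, Legal=1, Design=2, Strategy=3, Budget=1. Every pair that conflicts lands in different time slots.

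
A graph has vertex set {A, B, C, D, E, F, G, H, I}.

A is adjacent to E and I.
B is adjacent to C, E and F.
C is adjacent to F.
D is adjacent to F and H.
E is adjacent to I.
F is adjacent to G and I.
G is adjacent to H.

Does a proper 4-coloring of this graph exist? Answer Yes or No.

The chromatic number is 3. B, C, F are pairwise adjacent, so at least 3 colors are needed.
3 colors suffice: A=3, B=2, C=3, D=2, E=1, F=1, G=2, H=1, I=2.
Since 4 ≥ 3, a proper 4-coloring certainly exists.

Yes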